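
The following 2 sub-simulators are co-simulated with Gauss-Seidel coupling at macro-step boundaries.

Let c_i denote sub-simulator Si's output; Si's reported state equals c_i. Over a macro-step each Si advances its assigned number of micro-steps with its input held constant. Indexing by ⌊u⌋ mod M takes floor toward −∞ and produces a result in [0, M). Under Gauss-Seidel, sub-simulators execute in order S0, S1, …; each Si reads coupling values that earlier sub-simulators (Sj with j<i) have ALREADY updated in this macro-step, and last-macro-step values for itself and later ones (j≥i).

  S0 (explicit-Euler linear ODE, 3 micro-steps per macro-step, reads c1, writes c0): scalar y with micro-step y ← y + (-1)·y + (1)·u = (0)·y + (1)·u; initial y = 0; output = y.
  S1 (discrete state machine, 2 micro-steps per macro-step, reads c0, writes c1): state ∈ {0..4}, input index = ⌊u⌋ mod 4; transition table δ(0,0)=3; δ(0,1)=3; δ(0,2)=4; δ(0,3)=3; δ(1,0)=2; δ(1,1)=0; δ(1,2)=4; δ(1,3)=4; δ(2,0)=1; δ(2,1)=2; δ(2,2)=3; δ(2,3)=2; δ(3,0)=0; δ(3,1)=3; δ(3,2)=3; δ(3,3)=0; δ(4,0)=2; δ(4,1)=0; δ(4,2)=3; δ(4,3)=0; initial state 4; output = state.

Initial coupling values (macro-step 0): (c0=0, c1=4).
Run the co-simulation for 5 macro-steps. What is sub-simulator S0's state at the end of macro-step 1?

S0 state at macro-step 1 = 4

macro 1: S0 reads c1=4 → after 3×micro: 4; S1 reads c0=4 → after 2×micro: 1 ⇒ (c0=4, c1=1)
macro 2: S0 reads c1=1 → after 3×micro: 1; S1 reads c0=1 → after 2×micro: 3 ⇒ (c0=1, c1=3)
macro 3: S0 reads c1=3 → after 3×micro: 3; S1 reads c0=3 → after 2×micro: 3 ⇒ (c0=3, c1=3)
macro 4: S0 reads c1=3 → after 3×micro: 3; S1 reads c0=3 → after 2×micro: 3 ⇒ (c0=3, c1=3)
macro 5: S0 reads c1=3 → after 3×micro: 3; S1 reads c0=3 → after 2×micro: 3 ⇒ (c0=3, c1=3)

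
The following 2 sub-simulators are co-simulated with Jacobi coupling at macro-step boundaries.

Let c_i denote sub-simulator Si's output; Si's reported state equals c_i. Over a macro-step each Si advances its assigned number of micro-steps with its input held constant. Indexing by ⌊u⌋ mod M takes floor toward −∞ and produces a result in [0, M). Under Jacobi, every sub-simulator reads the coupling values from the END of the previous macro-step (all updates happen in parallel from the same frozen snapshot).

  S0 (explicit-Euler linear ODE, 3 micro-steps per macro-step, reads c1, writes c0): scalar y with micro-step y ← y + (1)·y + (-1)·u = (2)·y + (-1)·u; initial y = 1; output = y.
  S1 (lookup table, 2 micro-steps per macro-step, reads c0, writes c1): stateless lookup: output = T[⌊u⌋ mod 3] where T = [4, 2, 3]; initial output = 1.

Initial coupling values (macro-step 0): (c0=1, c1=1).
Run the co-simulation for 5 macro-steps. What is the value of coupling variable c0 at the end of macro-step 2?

c0 at macro-step 2 = -6

macro 1: S0 reads c1=1 → after 3×micro: 1; S1 reads c0=1 → after 2×micro: 2 ⇒ (c0=1, c1=2)
macro 2: S0 reads c1=2 → after 3×micro: -6; S1 reads c0=1 → after 2×micro: 2 ⇒ (c0=-6, c1=2)
macro 3: S0 reads c1=2 → after 3×micro: -62; S1 reads c0=-6 → after 2×micro: 4 ⇒ (c0=-62, c1=4)
macro 4: S0 reads c1=4 → after 3×micro: -524; S1 reads c0=-62 → after 2×micro: 2 ⇒ (c0=-524, c1=2)
macro 5: S0 reads c1=2 → after 3×micro: -4206; S1 reads c0=-524 → after 2×micro: 2 ⇒ (c0=-4206, c1=2)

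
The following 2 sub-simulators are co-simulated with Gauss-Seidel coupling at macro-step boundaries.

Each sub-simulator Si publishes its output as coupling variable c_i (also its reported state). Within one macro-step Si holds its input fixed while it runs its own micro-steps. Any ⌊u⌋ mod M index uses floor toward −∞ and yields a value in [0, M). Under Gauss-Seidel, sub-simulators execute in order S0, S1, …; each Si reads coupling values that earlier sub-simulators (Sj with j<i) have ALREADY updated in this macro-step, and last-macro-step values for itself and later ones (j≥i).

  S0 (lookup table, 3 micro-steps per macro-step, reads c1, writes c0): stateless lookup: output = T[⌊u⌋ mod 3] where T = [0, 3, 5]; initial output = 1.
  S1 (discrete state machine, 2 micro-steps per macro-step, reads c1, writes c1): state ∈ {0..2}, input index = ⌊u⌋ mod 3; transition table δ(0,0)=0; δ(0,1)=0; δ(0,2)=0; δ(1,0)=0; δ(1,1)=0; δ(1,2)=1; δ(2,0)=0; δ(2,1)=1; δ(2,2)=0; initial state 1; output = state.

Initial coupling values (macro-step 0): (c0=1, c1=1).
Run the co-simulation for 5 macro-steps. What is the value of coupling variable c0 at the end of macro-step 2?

c0 at macro-step 2 = 0

macro 1: S0 reads c1=1 → after 3×micro: 3; S1 reads c1=1 → after 2×micro: 0 ⇒ (c0=3, c1=0)
macro 2: S0 reads c1=0 → after 3×micro: 0; S1 reads c1=0 → after 2×micro: 0 ⇒ (c0=0, c1=0)
macro 3: S0 reads c1=0 → after 3×micro: 0; S1 reads c1=0 → after 2×micro: 0 ⇒ (c0=0, c1=0)
macro 4: S0 reads c1=0 → after 3×micro: 0; S1 reads c1=0 → after 2×micro: 0 ⇒ (c0=0, c1=0)
macro 5: S0 reads c1=0 → after 3×micro: 0; S1 reads c1=0 → after 2×micro: 0 ⇒ (c0=0, c1=0)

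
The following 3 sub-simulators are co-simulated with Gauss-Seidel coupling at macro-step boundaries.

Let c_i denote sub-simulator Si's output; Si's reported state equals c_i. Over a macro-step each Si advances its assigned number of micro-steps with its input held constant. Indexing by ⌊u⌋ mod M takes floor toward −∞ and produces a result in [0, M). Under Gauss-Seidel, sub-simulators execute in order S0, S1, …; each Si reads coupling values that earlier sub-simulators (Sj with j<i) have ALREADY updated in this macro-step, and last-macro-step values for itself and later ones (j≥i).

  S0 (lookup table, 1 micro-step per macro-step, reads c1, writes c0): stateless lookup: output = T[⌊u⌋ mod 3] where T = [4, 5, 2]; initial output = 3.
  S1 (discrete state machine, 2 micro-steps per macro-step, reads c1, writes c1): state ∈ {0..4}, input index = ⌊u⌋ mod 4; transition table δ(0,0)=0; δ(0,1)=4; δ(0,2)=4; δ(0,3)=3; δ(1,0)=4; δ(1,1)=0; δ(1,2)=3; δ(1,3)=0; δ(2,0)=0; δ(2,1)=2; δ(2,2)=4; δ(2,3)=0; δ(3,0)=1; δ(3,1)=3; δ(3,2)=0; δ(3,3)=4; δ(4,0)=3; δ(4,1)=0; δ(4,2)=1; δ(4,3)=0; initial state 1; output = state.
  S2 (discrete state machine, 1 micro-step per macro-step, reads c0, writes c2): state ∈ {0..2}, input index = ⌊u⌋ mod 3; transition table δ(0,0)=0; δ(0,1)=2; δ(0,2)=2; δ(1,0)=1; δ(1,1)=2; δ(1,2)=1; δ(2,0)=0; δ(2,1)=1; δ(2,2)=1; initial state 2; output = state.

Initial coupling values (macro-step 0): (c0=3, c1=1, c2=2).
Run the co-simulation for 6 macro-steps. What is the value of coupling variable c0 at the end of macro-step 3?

c0 at macro-step 3 = 5

macro 1: S0 reads c1=1 → after 1×micro: 5; S1 reads c1=1 → after 2×micro: 4; S2 reads c0=5 → after 1×micro: 1 ⇒ (c0=5, c1=4, c2=1)
macro 2: S0 reads c1=4 → after 1×micro: 5; S1 reads c1=4 → after 2×micro: 1; S2 reads c0=5 → after 1×micro: 1 ⇒ (c0=5, c1=1, c2=1)
macro 3: S0 reads c1=1 → after 1×micro: 5; S1 reads c1=1 → after 2×micro: 4; S2 reads c0=5 → after 1×micro: 1 ⇒ (c0=5, c1=4, c2=1)
macro 4: S0 reads c1=4 → after 1×micro: 5; S1 reads c1=4 → after 2×micro: 1; S2 reads c0=5 → after 1×micro: 1 ⇒ (c0=5, c1=1, c2=1)
macro 5: S0 reads c1=1 → after 1×micro: 5; S1 reads c1=1 → after 2×micro: 4; S2 reads c0=5 → after 1×micro: 1 ⇒ (c0=5, c1=4, c2=1)
macro 6: S0 reads c1=4 → after 1×micro: 5; S1 reads c1=4 → after 2×micro: 1; S2 reads c0=5 → after 1×micro: 1 ⇒ (c0=5, c1=1, c2=1)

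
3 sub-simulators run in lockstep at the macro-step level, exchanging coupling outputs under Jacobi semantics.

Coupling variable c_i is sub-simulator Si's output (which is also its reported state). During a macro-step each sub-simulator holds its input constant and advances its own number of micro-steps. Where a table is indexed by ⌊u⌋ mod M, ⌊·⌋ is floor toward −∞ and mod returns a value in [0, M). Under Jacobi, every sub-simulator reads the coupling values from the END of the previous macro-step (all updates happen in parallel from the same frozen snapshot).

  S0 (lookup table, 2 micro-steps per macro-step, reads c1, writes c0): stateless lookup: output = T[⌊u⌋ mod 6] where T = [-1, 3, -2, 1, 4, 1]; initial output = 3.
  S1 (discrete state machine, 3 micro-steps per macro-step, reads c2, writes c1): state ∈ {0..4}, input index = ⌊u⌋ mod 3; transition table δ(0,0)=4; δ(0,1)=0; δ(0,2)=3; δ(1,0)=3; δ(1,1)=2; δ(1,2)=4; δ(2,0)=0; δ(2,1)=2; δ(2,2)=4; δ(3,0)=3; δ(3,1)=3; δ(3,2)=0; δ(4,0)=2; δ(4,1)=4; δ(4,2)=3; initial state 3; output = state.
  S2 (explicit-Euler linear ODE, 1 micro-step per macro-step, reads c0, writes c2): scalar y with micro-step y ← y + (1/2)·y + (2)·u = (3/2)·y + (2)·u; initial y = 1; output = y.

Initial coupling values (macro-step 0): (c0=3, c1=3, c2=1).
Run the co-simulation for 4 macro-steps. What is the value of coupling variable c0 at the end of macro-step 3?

macro 1: S0 reads c1=3 → after 2×micro: 1; S1 reads c2=1 → after 3×micro: 3; S2 reads c0=3 → after 1×micro: 15/2 ⇒ (c0=1, c1=3, c2=15/2)
macro 2: S0 reads c1=3 → after 2×micro: 1; S1 reads c2=15/2 → after 3×micro: 3; S2 reads c0=1 → after 1×micro: 53/4 ⇒ (c0=1, c1=3, c2=53/4)
macro 3: S0 reads c1=3 → after 2×micro: 1; S1 reads c2=53/4 → after 3×micro: 3; S2 reads c0=1 → after 1×micro: 175/8 ⇒ (c0=1, c1=3, c2=175/8)
macro 4: S0 reads c1=3 → after 2×micro: 1; S1 reads c2=175/8 → after 3×micro: 3; S2 reads c0=1 → after 1×micro: 557/16 ⇒ (c0=1, c1=3, c2=557/16)

c0 at macro-step 3 = 1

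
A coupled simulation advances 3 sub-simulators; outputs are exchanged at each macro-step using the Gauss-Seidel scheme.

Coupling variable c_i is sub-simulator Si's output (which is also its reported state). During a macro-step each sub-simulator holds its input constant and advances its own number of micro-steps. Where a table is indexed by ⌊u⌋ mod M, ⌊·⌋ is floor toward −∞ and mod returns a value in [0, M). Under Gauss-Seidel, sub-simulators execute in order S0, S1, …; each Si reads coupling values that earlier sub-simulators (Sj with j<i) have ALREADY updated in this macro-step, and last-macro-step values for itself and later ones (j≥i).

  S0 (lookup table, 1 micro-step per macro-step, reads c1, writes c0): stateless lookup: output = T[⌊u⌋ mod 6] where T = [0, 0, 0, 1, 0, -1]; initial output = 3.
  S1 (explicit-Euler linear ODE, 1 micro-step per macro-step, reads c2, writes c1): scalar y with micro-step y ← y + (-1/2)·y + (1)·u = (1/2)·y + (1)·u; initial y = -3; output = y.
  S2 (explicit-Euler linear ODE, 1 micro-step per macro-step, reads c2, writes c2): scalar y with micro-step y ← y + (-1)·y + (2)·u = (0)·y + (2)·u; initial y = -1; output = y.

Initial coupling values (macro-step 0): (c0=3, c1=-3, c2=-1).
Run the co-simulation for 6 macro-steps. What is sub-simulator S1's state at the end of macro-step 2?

S1 state at macro-step 2 = -13/4

macro 1: S0 reads c1=-3 → after 1×micro: 1; S1 reads c2=-1 → after 1×micro: -5/2; S2 reads c2=-1 → after 1×micro: -2 ⇒ (c0=1, c1=-5/2, c2=-2)
macro 2: S0 reads c1=-5/2 → after 1×micro: 1; S1 reads c2=-2 → after 1×micro: -13/4; S2 reads c2=-2 → after 1×micro: -4 ⇒ (c0=1, c1=-13/4, c2=-4)
macro 3: S0 reads c1=-13/4 → after 1×micro: 0; S1 reads c2=-4 → after 1×micro: -45/8; S2 reads c2=-4 → after 1×micro: -8 ⇒ (c0=0, c1=-45/8, c2=-8)
macro 4: S0 reads c1=-45/8 → after 1×micro: 0; S1 reads c2=-8 → after 1×micro: -173/16; S2 reads c2=-8 → after 1×micro: -16 ⇒ (c0=0, c1=-173/16, c2=-16)
macro 5: S0 reads c1=-173/16 → after 1×micro: 0; S1 reads c2=-16 → after 1×micro: -685/32; S2 reads c2=-16 → after 1×micro: -32 ⇒ (c0=0, c1=-685/32, c2=-32)
macro 6: S0 reads c1=-685/32 → after 1×micro: 0; S1 reads c2=-32 → after 1×micro: -2733/64; S2 reads c2=-32 → after 1×micro: -64 ⇒ (c0=0, c1=-2733/64, c2=-64)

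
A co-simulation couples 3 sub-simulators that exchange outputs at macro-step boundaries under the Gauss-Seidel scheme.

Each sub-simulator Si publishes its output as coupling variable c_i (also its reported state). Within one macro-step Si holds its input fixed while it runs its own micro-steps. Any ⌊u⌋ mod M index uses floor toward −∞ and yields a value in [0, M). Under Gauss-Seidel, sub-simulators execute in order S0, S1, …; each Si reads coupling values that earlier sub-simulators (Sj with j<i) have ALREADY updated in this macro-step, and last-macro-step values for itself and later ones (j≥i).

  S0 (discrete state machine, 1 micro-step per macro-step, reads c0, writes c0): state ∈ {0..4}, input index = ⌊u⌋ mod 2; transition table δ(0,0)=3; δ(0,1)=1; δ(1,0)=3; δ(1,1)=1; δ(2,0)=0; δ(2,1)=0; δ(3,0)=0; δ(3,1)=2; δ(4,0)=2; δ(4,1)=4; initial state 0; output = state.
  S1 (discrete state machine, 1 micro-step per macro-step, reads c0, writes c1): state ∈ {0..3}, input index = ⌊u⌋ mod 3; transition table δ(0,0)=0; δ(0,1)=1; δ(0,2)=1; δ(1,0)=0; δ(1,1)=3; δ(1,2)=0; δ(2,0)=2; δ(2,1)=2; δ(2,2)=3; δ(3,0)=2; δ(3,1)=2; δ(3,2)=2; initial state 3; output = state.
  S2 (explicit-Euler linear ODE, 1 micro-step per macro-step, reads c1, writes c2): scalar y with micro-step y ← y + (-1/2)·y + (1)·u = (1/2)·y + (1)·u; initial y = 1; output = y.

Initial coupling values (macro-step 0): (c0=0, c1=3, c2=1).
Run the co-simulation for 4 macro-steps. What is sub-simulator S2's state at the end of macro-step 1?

macro 1: S0 reads c0=0 → after 1×micro: 3; S1 reads c0=3 → after 1×micro: 2; S2 reads c1=2 → after 1×micro: 5/2 ⇒ (c0=3, c1=2, c2=5/2)
macro 2: S0 reads c0=3 → after 1×micro: 2; S1 reads c0=2 → after 1×micro: 3; S2 reads c1=3 → after 1×micro: 17/4 ⇒ (c0=2, c1=3, c2=17/4)
macro 3: S0 reads c0=2 → after 1×micro: 0; S1 reads c0=0 → after 1×micro: 2; S2 reads c1=2 → after 1×micro: 33/8 ⇒ (c0=0, c1=2, c2=33/8)
macro 4: S0 reads c0=0 → after 1×micro: 3; S1 reads c0=3 → after 1×micro: 2; S2 reads c1=2 → after 1×micro: 65/16 ⇒ (c0=3, c1=2, c2=65/16)

S2 state at macro-step 1 = 5/2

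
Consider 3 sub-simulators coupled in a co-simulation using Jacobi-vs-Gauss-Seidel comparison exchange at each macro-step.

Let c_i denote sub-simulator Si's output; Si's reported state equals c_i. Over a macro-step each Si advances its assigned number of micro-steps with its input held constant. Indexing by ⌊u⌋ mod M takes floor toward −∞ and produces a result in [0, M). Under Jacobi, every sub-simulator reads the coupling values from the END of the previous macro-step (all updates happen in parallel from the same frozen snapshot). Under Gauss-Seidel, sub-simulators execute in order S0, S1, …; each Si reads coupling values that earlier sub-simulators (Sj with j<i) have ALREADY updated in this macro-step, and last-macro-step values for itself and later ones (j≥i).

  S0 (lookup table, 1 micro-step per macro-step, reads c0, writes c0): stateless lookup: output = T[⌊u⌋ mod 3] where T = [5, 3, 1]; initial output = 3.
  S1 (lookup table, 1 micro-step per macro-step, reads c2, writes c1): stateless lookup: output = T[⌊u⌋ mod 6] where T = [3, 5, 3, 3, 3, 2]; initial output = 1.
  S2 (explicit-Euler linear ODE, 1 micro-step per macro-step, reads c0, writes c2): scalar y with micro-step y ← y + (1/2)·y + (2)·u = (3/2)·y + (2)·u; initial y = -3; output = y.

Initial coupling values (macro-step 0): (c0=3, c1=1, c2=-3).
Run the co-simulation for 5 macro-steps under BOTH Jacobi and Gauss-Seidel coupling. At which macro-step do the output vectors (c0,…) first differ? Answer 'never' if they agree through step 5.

first divergence at macro-step: 1

[Jacobi] macro 1: S0 reads c0=3 → after 1×micro: 5; S1 reads c2=-3 → after 1×micro: 3; S2 reads c0=3 → after 1×micro: 3/2 ⇒ (c0=5, c1=3, c2=3/2)
[Jacobi] macro 2: S0 reads c0=5 → after 1×micro: 1; S1 reads c2=3/2 → after 1×micro: 5; S2 reads c0=5 → after 1×micro: 49/4 ⇒ (c0=1, c1=5, c2=49/4)
[Jacobi] macro 3: S0 reads c0=1 → after 1×micro: 3; S1 reads c2=49/4 → after 1×micro: 3; S2 reads c0=1 → after 1×micro: 163/8 ⇒ (c0=3, c1=3, c2=163/8)
[Jacobi] macro 4: S0 reads c0=3 → after 1×micro: 5; S1 reads c2=163/8 → after 1×micro: 3; S2 reads c0=3 → after 1×micro: 585/16 ⇒ (c0=5, c1=3, c2=585/16)
[Jacobi] macro 5: S0 reads c0=5 → after 1×micro: 1; S1 reads c2=585/16 → after 1×micro: 3; S2 reads c0=5 → after 1×micro: 2075/32 ⇒ (c0=1, c1=3, c2=2075/32)
[Gauss-Seidel] macro 1: S0 reads c0=3 → after 1×micro: 5; S1 reads c2=-3 → after 1×micro: 3; S2 reads c0=5 → after 1×micro: 11/2 ⇒ (c0=5, c1=3, c2=11/2)
[Gauss-Seidel] macro 2: S0 reads c0=5 → after 1×micro: 1; S1 reads c2=11/2 → after 1×micro: 2; S2 reads c0=1 → after 1×micro: 41/4 ⇒ (c0=1, c1=2, c2=41/4)
[Gauss-Seidel] macro 3: S0 reads c0=1 → after 1×micro: 3; S1 reads c2=41/4 → after 1×micro: 3; S2 reads c0=3 → after 1×micro: 171/8 ⇒ (c0=3, c1=3, c2=171/8)
[Gauss-Seidel] macro 4: S0 reads c0=3 → after 1×micro: 5; S1 reads c2=171/8 → after 1×micro: 3; S2 reads c0=5 → after 1×micro: 673/16 ⇒ (c0=5, c1=3, c2=673/16)
[Gauss-Seidel] macro 5: S0 reads c0=5 → after 1×micro: 1; S1 reads c2=673/16 → after 1×micro: 3; S2 reads c0=1 → after 1×micro: 2083/32 ⇒ (c0=1, c1=3, c2=2083/32)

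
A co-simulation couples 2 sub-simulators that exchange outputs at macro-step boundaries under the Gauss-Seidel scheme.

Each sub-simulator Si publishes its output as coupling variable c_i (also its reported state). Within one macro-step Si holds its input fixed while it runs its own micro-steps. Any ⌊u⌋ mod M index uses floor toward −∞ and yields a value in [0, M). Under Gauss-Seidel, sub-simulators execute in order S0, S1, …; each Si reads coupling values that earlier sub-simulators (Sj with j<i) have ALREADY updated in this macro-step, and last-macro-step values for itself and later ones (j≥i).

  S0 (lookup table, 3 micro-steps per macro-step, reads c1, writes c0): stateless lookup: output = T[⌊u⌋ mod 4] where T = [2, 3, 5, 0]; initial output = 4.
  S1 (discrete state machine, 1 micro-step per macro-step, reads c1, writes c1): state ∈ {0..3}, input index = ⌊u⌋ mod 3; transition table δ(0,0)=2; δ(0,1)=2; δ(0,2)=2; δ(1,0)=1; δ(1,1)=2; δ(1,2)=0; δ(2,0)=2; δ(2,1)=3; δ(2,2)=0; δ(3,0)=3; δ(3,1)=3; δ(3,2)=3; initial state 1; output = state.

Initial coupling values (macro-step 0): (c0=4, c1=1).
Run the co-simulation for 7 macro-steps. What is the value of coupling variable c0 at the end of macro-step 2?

c0 at macro-step 2 = 5

macro 1: S0 reads c1=1 → after 3×micro: 3; S1 reads c1=1 → after 1×micro: 2 ⇒ (c0=3, c1=2)
macro 2: S0 reads c1=2 → after 3×micro: 5; S1 reads c1=2 → after 1×micro: 0 ⇒ (c0=5, c1=0)
macro 3: S0 reads c1=0 → after 3×micro: 2; S1 reads c1=0 → after 1×micro: 2 ⇒ (c0=2, c1=2)
macro 4: S0 reads c1=2 → after 3×micro: 5; S1 reads c1=2 → after 1×micro: 0 ⇒ (c0=5, c1=0)
macro 5: S0 reads c1=0 → after 3×micro: 2; S1 reads c1=0 → after 1×micro: 2 ⇒ (c0=2, c1=2)
macro 6: S0 reads c1=2 → after 3×micro: 5; S1 reads c1=2 → after 1×micro: 0 ⇒ (c0=5, c1=0)
macro 7: S0 reads c1=0 → after 3×micro: 2; S1 reads c1=0 → after 1×micro: 2 ⇒ (c0=2, c1=2)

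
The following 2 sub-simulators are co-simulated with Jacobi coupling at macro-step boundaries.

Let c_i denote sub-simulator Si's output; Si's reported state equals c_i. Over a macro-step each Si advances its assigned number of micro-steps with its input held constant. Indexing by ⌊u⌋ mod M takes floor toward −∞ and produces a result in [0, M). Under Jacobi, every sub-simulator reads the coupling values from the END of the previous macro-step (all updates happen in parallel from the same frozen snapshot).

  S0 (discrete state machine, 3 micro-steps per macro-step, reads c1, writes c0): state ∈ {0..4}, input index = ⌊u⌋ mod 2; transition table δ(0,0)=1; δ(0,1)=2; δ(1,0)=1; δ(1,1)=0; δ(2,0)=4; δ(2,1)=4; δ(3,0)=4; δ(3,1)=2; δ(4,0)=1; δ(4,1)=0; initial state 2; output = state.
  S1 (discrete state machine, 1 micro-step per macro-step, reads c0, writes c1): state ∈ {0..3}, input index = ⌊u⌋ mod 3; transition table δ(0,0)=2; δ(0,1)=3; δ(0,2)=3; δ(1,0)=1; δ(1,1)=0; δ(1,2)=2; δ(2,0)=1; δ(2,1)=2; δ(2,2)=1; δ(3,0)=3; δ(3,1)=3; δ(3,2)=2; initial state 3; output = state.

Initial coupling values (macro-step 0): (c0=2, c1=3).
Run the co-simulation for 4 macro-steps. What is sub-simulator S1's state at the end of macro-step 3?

macro 1: S0 reads c1=3 → after 3×micro: 2; S1 reads c0=2 → after 1×micro: 2 ⇒ (c0=2, c1=2)
macro 2: S0 reads c1=2 → after 3×micro: 1; S1 reads c0=2 → after 1×micro: 1 ⇒ (c0=1, c1=1)
macro 3: S0 reads c1=1 → after 3×micro: 4; S1 reads c0=1 → after 1×micro: 0 ⇒ (c0=4, c1=0)
macro 4: S0 reads c1=0 → after 3×micro: 1; S1 reads c0=4 → after 1×micro: 3 ⇒ (c0=1, c1=3)

S1 state at macro-step 3 = 0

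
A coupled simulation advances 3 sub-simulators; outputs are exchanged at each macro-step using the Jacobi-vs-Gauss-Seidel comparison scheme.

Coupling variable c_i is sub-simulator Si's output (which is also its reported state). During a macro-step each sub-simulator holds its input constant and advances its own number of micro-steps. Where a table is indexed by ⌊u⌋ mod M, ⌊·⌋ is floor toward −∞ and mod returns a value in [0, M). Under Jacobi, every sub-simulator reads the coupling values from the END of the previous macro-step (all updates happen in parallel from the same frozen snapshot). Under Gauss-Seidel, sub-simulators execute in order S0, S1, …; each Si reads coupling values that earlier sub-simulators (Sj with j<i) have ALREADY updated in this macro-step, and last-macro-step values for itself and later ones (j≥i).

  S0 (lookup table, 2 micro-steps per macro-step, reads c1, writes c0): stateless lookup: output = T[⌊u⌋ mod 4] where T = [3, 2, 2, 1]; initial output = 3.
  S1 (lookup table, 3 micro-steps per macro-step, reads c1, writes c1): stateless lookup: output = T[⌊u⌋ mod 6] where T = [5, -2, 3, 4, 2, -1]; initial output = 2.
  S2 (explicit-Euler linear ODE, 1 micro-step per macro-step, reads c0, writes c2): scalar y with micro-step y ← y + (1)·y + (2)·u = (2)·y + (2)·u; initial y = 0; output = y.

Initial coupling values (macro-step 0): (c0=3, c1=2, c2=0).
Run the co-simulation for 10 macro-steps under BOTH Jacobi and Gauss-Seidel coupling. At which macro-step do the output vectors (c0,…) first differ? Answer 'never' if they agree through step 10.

[Jacobi] macro 1: S0 reads c1=2 → after 2×micro: 2; S1 reads c1=2 → after 3×micro: 3; S2 reads c0=3 → after 1×micro: 6 ⇒ (c0=2, c1=3, c2=6)
[Jacobi] macro 2: S0 reads c1=3 → after 2×micro: 1; S1 reads c1=3 → after 3×micro: 4; S2 reads c0=2 → after 1×micro: 16 ⇒ (c0=1, c1=4, c2=16)
[Jacobi] macro 3: S0 reads c1=4 → after 2×micro: 3; S1 reads c1=4 → after 3×micro: 2; S2 reads c0=1 → after 1×micro: 34 ⇒ (c0=3, c1=2, c2=34)
[Jacobi] macro 4: S0 reads c1=2 → after 2×micro: 2; S1 reads c1=2 → after 3×micro: 3; S2 reads c0=3 → after 1×micro: 74 ⇒ (c0=2, c1=3, c2=74)
[Jacobi] macro 5: S0 reads c1=3 → after 2×micro: 1; S1 reads c1=3 → after 3×micro: 4; S2 reads c0=2 → after 1×micro: 152 ⇒ (c0=1, c1=4, c2=152)
[Jacobi] macro 6: S0 reads c1=4 → after 2×micro: 3; S1 reads c1=4 → after 3×micro: 2; S2 reads c0=1 → after 1×micro: 306 ⇒ (c0=3, c1=2, c2=306)
[Jacobi] macro 7: S0 reads c1=2 → after 2×micro: 2; S1 reads c1=2 → after 3×micro: 3; S2 reads c0=3 → after 1×micro: 618 ⇒ (c0=2, c1=3, c2=618)
[Jacobi] macro 8: S0 reads c1=3 → after 2×micro: 1; S1 reads c1=3 → after 3×micro: 4; S2 reads c0=2 → after 1×micro: 1240 ⇒ (c0=1, c1=4, c2=1240)
[Jacobi] macro 9: S0 reads c1=4 → after 2×micro: 3; S1 reads c1=4 → after 3×micro: 2; S2 reads c0=1 → after 1×micro: 2482 ⇒ (c0=3, c1=2, c2=2482)
[Jacobi] macro 10: S0 reads c1=2 → after 2×micro: 2; S1 reads c1=2 → after 3×micro: 3; S2 reads c0=3 → after 1×micro: 4970 ⇒ (c0=2, c1=3, c2=4970)
[Gauss-Seidel] macro 1: S0 reads c1=2 → after 2×micro: 2; S1 reads c1=2 → after 3×micro: 3; S2 reads c0=2 → after 1×micro: 4 ⇒ (c0=2, c1=3, c2=4)
[Gauss-Seidel] macro 2: S0 reads c1=3 → after 2×micro: 1; S1 reads c1=3 → after 3×micro: 4; S2 reads c0=1 → after 1×micro: 10 ⇒ (c0=1, c1=4, c2=10)
[Gauss-Seidel] macro 3: S0 reads c1=4 → after 2×micro: 3; S1 reads c1=4 → after 3×micro: 2; S2 reads c0=3 → after 1×micro: 26 ⇒ (c0=3, c1=2, c2=26)
[Gauss-Seidel] macro 4: S0 reads c1=2 → after 2×micro: 2; S1 reads c1=2 → after 3×micro: 3; S2 reads c0=2 → after 1×micro: 56 ⇒ (c0=2, c1=3, c2=56)
[Gauss-Seidel] macro 5: S0 reads c1=3 → after 2×micro: 1; S1 reads c1=3 → after 3×micro: 4; S2 reads c0=1 → after 1×micro: 114 ⇒ (c0=1, c1=4, c2=114)
[Gauss-Seidel] macro 6: S0 reads c1=4 → after 2×micro: 3; S1 reads c1=4 → after 3×micro: 2; S2 reads c0=3 → after 1×micro: 234 ⇒ (c0=3, c1=2, c2=234)
[Gauss-Seidel] macro 7: S0 reads c1=2 → after 2×micro: 2; S1 reads c1=2 → after 3×micro: 3; S2 reads c0=2 → after 1×micro: 472 ⇒ (c0=2, c1=3, c2=472)
[Gauss-Seidel] macro 8: S0 reads c1=3 → after 2×micro: 1; S1 reads c1=3 → after 3×micro: 4; S2 reads c0=1 → after 1×micro: 946 ⇒ (c0=1, c1=4, c2=946)
[Gauss-Seidel] macro 9: S0 reads c1=4 → after 2×micro: 3; S1 reads c1=4 → after 3×micro: 2; S2 reads c0=3 → after 1×micro: 1898 ⇒ (c0=3, c1=2, c2=1898)
[Gauss-Seidel] macro 10: S0 reads c1=2 → after 2×micro: 2; S1 reads c1=2 → after 3×micro: 3; S2 reads c0=2 → after 1×micro: 3800 ⇒ (c0=2, c1=3, c2=3800)

first divergence at macro-step: 1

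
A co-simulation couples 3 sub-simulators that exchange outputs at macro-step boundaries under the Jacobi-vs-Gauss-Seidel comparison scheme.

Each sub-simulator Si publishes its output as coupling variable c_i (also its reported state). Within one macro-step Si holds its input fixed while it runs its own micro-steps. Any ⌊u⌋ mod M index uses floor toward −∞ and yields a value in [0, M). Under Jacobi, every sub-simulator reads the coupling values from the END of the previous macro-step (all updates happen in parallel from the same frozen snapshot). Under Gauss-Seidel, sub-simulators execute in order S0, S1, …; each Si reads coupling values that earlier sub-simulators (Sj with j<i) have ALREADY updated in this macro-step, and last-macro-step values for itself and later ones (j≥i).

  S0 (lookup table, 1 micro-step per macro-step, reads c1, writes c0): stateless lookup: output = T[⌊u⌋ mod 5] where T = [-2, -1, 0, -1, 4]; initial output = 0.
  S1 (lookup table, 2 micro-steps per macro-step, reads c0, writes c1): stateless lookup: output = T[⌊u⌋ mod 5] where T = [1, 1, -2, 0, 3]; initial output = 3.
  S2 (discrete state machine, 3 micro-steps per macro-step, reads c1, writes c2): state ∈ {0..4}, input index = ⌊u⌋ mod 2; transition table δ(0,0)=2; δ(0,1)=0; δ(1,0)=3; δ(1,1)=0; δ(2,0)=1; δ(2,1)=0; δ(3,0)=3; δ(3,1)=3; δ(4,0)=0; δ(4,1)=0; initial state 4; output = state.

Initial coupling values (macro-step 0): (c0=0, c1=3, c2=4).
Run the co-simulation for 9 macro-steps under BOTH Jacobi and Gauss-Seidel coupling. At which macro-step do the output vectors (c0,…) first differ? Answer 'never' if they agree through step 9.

first divergence at macro-step: 1

[Jacobi] macro 1: S0 reads c1=3 → after 1×micro: -1; S1 reads c0=0 → after 2×micro: 1; S2 reads c1=3 → after 3×micro: 0 ⇒ (c0=-1, c1=1, c2=0)
[Jacobi] macro 2: S0 reads c1=1 → after 1×micro: -1; S1 reads c0=-1 → after 2×micro: 3; S2 reads c1=1 → after 3×micro: 0 ⇒ (c0=-1, c1=3, c2=0)
[Jacobi] macro 3: S0 reads c1=3 → after 1×micro: -1; S1 reads c0=-1 → after 2×micro: 3; S2 reads c1=3 → after 3×micro: 0 ⇒ (c0=-1, c1=3, c2=0)
[Jacobi] macro 4: S0 reads c1=3 → after 1×micro: -1; S1 reads c0=-1 → after 2×micro: 3; S2 reads c1=3 → after 3×micro: 0 ⇒ (c0=-1, c1=3, c2=0)
[Jacobi] macro 5: S0 reads c1=3 → after 1×micro: -1; S1 reads c0=-1 → after 2×micro: 3; S2 reads c1=3 → after 3×micro: 0 ⇒ (c0=-1, c1=3, c2=0)
[Jacobi] macro 6: S0 reads c1=3 → after 1×micro: -1; S1 reads c0=-1 → after 2×micro: 3; S2 reads c1=3 → after 3×micro: 0 ⇒ (c0=-1, c1=3, c2=0)
[Jacobi] macro 7: S0 reads c1=3 → after 1×micro: -1; S1 reads c0=-1 → after 2×micro: 3; S2 reads c1=3 → after 3×micro: 0 ⇒ (c0=-1, c1=3, c2=0)
[Jacobi] macro 8: S0 reads c1=3 → after 1×micro: -1; S1 reads c0=-1 → after 2×micro: 3; S2 reads c1=3 → after 3×micro: 0 ⇒ (c0=-1, c1=3, c2=0)
[Jacobi] macro 9: S0 reads c1=3 → after 1×micro: -1; S1 reads c0=-1 → after 2×micro: 3; S2 reads c1=3 → after 3×micro: 0 ⇒ (c0=-1, c1=3, c2=0)
[Gauss-Seidel] macro 1: S0 reads c1=3 → after 1×micro: -1; S1 reads c0=-1 → after 2×micro: 3; S2 reads c1=3 → after 3×micro: 0 ⇒ (c0=-1, c1=3, c2=0)
[Gauss-Seidel] macro 2: S0 reads c1=3 → after 1×micro: -1; S1 reads c0=-1 → after 2×micro: 3; S2 reads c1=3 → after 3×micro: 0 ⇒ (c0=-1, c1=3, c2=0)
[Gauss-Seidel] macro 3: S0 reads c1=3 → after 1×micro: -1; S1 reads c0=-1 → after 2×micro: 3; S2 reads c1=3 → after 3×micro: 0 ⇒ (c0=-1, c1=3, c2=0)
[Gauss-Seidel] macro 4: S0 reads c1=3 → after 1×micro: -1; S1 reads c0=-1 → after 2×micro: 3; S2 reads c1=3 → after 3×micro: 0 ⇒ (c0=-1, c1=3, c2=0)
[Gauss-Seidel] macro 5: S0 reads c1=3 → after 1×micro: -1; S1 reads c0=-1 → after 2×micro: 3; S2 reads c1=3 → after 3×micro: 0 ⇒ (c0=-1, c1=3, c2=0)
[Gauss-Seidel] macro 6: S0 reads c1=3 → after 1×micro: -1; S1 reads c0=-1 → after 2×micro: 3; S2 reads c1=3 → after 3×micro: 0 ⇒ (c0=-1, c1=3, c2=0)
[Gauss-Seidel] macro 7: S0 reads c1=3 → after 1×micro: -1; S1 reads c0=-1 → after 2×micro: 3; S2 reads c1=3 → after 3×micro: 0 ⇒ (c0=-1, c1=3, c2=0)
[Gauss-Seidel] macro 8: S0 reads c1=3 → after 1×micro: -1; S1 reads c0=-1 → after 2×micro: 3; S2 reads c1=3 → after 3×micro: 0 ⇒ (c0=-1, c1=3, c2=0)
[Gauss-Seidel] macro 9: S0 reads c1=3 → after 1×micro: -1; S1 reads c0=-1 → after 2×micro: 3; S2 reads c1=3 → after 3×micro: 0 ⇒ (c0=-1, c1=3, c2=0)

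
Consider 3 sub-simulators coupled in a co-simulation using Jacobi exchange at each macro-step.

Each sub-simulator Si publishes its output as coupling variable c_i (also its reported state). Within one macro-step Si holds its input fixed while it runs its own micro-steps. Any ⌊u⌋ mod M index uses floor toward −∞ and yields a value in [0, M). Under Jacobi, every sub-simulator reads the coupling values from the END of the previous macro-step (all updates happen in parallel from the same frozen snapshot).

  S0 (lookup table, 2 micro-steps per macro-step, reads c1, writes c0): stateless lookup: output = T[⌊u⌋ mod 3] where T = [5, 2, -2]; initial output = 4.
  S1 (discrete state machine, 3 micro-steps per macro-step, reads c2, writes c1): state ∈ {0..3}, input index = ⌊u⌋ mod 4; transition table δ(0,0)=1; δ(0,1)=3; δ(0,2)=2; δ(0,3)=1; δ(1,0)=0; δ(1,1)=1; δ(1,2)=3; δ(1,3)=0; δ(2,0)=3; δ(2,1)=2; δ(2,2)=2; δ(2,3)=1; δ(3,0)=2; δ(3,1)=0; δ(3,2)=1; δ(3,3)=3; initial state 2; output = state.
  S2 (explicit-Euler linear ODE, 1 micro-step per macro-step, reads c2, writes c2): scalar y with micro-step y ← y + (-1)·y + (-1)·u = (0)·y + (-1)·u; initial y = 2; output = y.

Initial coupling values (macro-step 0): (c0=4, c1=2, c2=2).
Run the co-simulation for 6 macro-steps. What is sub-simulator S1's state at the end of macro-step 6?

S1 state at macro-step 6 = 2

macro 1: S0 reads c1=2 → after 2×micro: -2; S1 reads c2=2 → after 3×micro: 2; S2 reads c2=2 → after 1×micro: -2 ⇒ (c0=-2, c1=2, c2=-2)
macro 2: S0 reads c1=2 → after 2×micro: -2; S1 reads c2=-2 → after 3×micro: 2; S2 reads c2=-2 → after 1×micro: 2 ⇒ (c0=-2, c1=2, c2=2)
macro 3: S0 reads c1=2 → after 2×micro: -2; S1 reads c2=2 → after 3×micro: 2; S2 reads c2=2 → after 1×micro: -2 ⇒ (c0=-2, c1=2, c2=-2)
macro 4: S0 reads c1=2 → after 2×micro: -2; S1 reads c2=-2 → after 3×micro: 2; S2 reads c2=-2 → after 1×micro: 2 ⇒ (c0=-2, c1=2, c2=2)
macro 5: S0 reads c1=2 → after 2×micro: -2; S1 reads c2=2 → after 3×micro: 2; S2 reads c2=2 → after 1×micro: -2 ⇒ (c0=-2, c1=2, c2=-2)
macro 6: S0 reads c1=2 → after 2×micro: -2; S1 reads c2=-2 → after 3×micro: 2; S2 reads c2=-2 → after 1×micro: 2 ⇒ (c0=-2, c1=2, c2=2)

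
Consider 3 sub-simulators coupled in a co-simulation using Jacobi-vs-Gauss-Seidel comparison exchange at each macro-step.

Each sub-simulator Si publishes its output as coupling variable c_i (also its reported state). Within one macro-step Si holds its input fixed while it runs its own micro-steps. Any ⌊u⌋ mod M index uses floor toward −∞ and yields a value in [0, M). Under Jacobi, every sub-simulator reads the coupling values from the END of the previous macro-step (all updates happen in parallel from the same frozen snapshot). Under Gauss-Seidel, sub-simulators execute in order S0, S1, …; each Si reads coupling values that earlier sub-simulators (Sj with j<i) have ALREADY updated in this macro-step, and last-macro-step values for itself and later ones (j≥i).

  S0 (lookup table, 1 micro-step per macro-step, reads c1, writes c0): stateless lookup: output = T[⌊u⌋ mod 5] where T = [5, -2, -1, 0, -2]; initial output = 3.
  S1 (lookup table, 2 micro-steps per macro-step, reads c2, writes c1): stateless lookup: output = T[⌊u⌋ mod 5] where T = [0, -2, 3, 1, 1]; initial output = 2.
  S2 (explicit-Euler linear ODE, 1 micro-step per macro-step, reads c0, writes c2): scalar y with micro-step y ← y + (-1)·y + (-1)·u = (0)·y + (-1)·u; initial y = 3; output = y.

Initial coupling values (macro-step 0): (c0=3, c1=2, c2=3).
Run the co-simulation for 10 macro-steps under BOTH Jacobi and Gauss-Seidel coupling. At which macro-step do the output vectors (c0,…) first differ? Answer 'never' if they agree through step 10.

[Jacobi] macro 1: S0 reads c1=2 → after 1×micro: -1; S1 reads c2=3 → after 2×micro: 1; S2 reads c0=3 → after 1×micro: -3 ⇒ (c0=-1, c1=1, c2=-3)
[Jacobi] macro 2: S0 reads c1=1 → after 1×micro: -2; S1 reads c2=-3 → after 2×micro: 3; S2 reads c0=-1 → after 1×micro: 1 ⇒ (c0=-2, c1=3, c2=1)
[Jacobi] macro 3: S0 reads c1=3 → after 1×micro: 0; S1 reads c2=1 → after 2×micro: -2; S2 reads c0=-2 → after 1×micro: 2 ⇒ (c0=0, c1=-2, c2=2)
[Jacobi] macro 4: S0 reads c1=-2 → after 1×micro: 0; S1 reads c2=2 → after 2×micro: 3; S2 reads c0=0 → after 1×micro: 0 ⇒ (c0=0, c1=3, c2=0)
[Jacobi] macro 5: S0 reads c1=3 → after 1×micro: 0; S1 reads c2=0 → after 2×micro: 0; S2 reads c0=0 → after 1×micro: 0 ⇒ (c0=0, c1=0, c2=0)
[Jacobi] macro 6: S0 reads c1=0 → after 1×micro: 5; S1 reads c2=0 → after 2×micro: 0; S2 reads c0=0 → after 1×micro: 0 ⇒ (c0=5, c1=0, c2=0)
[Jacobi] macro 7: S0 reads c1=0 → after 1×micro: 5; S1 reads c2=0 → after 2×micro: 0; S2 reads c0=5 → after 1×micro: -5 ⇒ (c0=5, c1=0, c2=-5)
[Jacobi] macro 8: S0 reads c1=0 → after 1×micro: 5; S1 reads c2=-5 → after 2×micro: 0; S2 reads c0=5 → after 1×micro: -5 ⇒ (c0=5, c1=0, c2=-5)
[Jacobi] macro 9: S0 reads c1=0 → after 1×micro: 5; S1 reads c2=-5 → after 2×micro: 0; S2 reads c0=5 → after 1×micro: -5 ⇒ (c0=5, c1=0, c2=-5)
[Jacobi] macro 10: S0 reads c1=0 → after 1×micro: 5; S1 reads c2=-5 → after 2×micro: 0; S2 reads c0=5 → after 1×micro: -5 ⇒ (c0=5, c1=0, c2=-5)
[Gauss-Seidel] macro 1: S0 reads c1=2 → after 1×micro: -1; S1 reads c2=3 → after 2×micro: 1; S2 reads c0=-1 → after 1×micro: 1 ⇒ (c0=-1, c1=1, c2=1)
[Gauss-Seidel] macro 2: S0 reads c1=1 → after 1×micro: -2; S1 reads c2=1 → after 2×micro: -2; S2 reads c0=-2 → after 1×micro: 2 ⇒ (c0=-2, c1=-2, c2=2)
[Gauss-Seidel] macro 3: S0 reads c1=-2 → after 1×micro: 0; S1 reads c2=2 → after 2×micro: 3; S2 reads c0=0 → after 1×micro: 0 ⇒ (c0=0, c1=3, c2=0)
[Gauss-Seidel] macro 4: S0 reads c1=3 → after 1×micro: 0; S1 reads c2=0 → after 2×micro: 0; S2 reads c0=0 → after 1×micro: 0 ⇒ (c0=0, c1=0, c2=0)
[Gauss-Seidel] macro 5: S0 reads c1=0 → after 1×micro: 5; S1 reads c2=0 → after 2×micro: 0; S2 reads c0=5 → after 1×micro: -5 ⇒ (c0=5, c1=0, c2=-5)
[Gauss-Seidel] macro 6: S0 reads c1=0 → after 1×micro: 5; S1 reads c2=-5 → after 2×micro: 0; S2 reads c0=5 → after 1×micro: -5 ⇒ (c0=5, c1=0, c2=-5)
[Gauss-Seidel] macro 7: S0 reads c1=0 → after 1×micro: 5; S1 reads c2=-5 → after 2×micro: 0; S2 reads c0=5 → after 1×micro: -5 ⇒ (c0=5, c1=0, c2=-5)
[Gauss-Seidel] macro 8: S0 reads c1=0 → after 1×micro: 5; S1 reads c2=-5 → after 2×micro: 0; S2 reads c0=5 → after 1×micro: -5 ⇒ (c0=5, c1=0, c2=-5)
[Gauss-Seidel] macro 9: S0 reads c1=0 → after 1×micro: 5; S1 reads c2=-5 → after 2×micro: 0; S2 reads c0=5 → after 1×micro: -5 ⇒ (c0=5, c1=0, c2=-5)
[Gauss-Seidel] macro 10: S0 reads c1=0 → after 1×micro: 5; S1 reads c2=-5 → after 2×micro: 0; S2 reads c0=5 → after 1×micro: -5 ⇒ (c0=5, c1=0, c2=-5)

first divergence at macro-step: 1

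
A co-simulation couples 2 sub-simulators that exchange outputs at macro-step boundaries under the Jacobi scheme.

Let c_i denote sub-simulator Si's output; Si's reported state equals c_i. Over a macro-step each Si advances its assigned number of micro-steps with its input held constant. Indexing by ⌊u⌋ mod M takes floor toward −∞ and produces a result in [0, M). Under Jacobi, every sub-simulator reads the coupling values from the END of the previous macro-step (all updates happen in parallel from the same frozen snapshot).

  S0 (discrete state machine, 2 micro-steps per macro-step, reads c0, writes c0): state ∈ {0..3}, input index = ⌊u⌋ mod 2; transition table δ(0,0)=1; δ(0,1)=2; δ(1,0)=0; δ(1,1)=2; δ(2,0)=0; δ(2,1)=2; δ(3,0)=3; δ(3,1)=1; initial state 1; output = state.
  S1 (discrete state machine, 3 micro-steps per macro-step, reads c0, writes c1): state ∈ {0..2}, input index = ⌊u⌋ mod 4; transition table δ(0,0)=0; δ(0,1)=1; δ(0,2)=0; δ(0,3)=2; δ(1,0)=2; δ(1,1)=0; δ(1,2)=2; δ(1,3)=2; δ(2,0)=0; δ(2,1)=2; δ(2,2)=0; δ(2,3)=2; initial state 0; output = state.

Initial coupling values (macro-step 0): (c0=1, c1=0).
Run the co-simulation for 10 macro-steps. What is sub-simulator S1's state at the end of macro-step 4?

S1 state at macro-step 4 = 0

macro 1: S0 reads c0=1 → after 2×micro: 2; S1 reads c0=1 → after 3×micro: 1 ⇒ (c0=2, c1=1)
macro 2: S0 reads c0=2 → after 2×micro: 1; S1 reads c0=2 → after 3×micro: 0 ⇒ (c0=1, c1=0)
macro 3: S0 reads c0=1 → after 2×micro: 2; S1 reads c0=1 → after 3×micro: 1 ⇒ (c0=2, c1=1)
macro 4: S0 reads c0=2 → after 2×micro: 1; S1 reads c0=2 → after 3×micro: 0 ⇒ (c0=1, c1=0)
macro 5: S0 reads c0=1 → after 2×micro: 2; S1 reads c0=1 → after 3×micro: 1 ⇒ (c0=2, c1=1)
macro 6: S0 reads c0=2 → after 2×micro: 1; S1 reads c0=2 → after 3×micro: 0 ⇒ (c0=1, c1=0)
macro 7: S0 reads c0=1 → after 2×micro: 2; S1 reads c0=1 → after 3×micro: 1 ⇒ (c0=2, c1=1)
macro 8: S0 reads c0=2 → after 2×micro: 1; S1 reads c0=2 → after 3×micro: 0 ⇒ (c0=1, c1=0)
macro 9: S0 reads c0=1 → after 2×micro: 2; S1 reads c0=1 → after 3×micro: 1 ⇒ (c0=2, c1=1)
macro 10: S0 reads c0=2 → after 2×micro: 1; S1 reads c0=2 → after 3×micro: 0 ⇒ (c0=1, c1=0)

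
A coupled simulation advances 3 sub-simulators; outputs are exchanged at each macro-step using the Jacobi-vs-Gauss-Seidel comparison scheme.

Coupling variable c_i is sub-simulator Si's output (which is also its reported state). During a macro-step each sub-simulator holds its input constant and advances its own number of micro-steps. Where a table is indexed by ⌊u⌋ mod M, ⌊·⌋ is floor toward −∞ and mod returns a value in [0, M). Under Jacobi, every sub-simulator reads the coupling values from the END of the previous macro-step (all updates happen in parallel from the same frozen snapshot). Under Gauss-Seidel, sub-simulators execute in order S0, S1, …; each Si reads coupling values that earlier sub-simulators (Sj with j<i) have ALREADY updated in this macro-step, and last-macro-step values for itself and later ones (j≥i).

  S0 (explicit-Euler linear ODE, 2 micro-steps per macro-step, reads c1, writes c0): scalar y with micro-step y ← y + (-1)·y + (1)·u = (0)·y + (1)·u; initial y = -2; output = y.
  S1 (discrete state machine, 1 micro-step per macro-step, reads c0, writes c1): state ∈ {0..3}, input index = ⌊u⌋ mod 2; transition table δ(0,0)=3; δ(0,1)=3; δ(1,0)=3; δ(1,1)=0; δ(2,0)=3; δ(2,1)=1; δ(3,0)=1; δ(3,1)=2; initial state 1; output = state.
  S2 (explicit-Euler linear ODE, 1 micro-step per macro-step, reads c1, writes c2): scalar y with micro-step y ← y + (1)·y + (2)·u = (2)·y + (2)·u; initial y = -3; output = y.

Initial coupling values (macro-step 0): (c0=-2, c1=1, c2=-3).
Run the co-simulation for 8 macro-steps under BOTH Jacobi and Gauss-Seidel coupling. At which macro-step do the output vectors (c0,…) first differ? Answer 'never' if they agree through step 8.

[Jacobi] macro 1: S0 reads c1=1 → after 2×micro: 1; S1 reads c0=-2 → after 1×micro: 3; S2 reads c1=1 → after 1×micro: -4 ⇒ (c0=1, c1=3, c2=-4)
[Jacobi] macro 2: S0 reads c1=3 → after 2×micro: 3; S1 reads c0=1 → after 1×micro: 2; S2 reads c1=3 → after 1×micro: -2 ⇒ (c0=3, c1=2, c2=-2)
[Jacobi] macro 3: S0 reads c1=2 → after 2×micro: 2; S1 reads c0=3 → after 1×micro: 1; S2 reads c1=2 → after 1×micro: 0 ⇒ (c0=2, c1=1, c2=0)
[Jacobi] macro 4: S0 reads c1=1 → after 2×micro: 1; S1 reads c0=2 → after 1×micro: 3; S2 reads c1=1 → after 1×micro: 2 ⇒ (c0=1, c1=3, c2=2)
[Jacobi] macro 5: S0 reads c1=3 → after 2×micro: 3; S1 reads c0=1 → after 1×micro: 2; S2 reads c1=3 → after 1×micro: 10 ⇒ (c0=3, c1=2, c2=10)
[Jacobi] macro 6: S0 reads c1=2 → after 2×micro: 2; S1 reads c0=3 → after 1×micro: 1; S2 reads c1=2 → after 1×micro: 24 ⇒ (c0=2, c1=1, c2=24)
[Jacobi] macro 7: S0 reads c1=1 → after 2×micro: 1; S1 reads c0=2 → after 1×micro: 3; S2 reads c1=1 → after 1×micro: 50 ⇒ (c0=1, c1=3, c2=50)
[Jacobi] macro 8: S0 reads c1=3 → after 2×micro: 3; S1 reads c0=1 → after 1×micro: 2; S2 reads c1=3 → after 1×micro: 106 ⇒ (c0=3, c1=2, c2=106)
[Gauss-Seidel] macro 1: S0 reads c1=1 → after 2×micro: 1; S1 reads c0=1 → after 1×micro: 0; S2 reads c1=0 → after 1×micro: -6 ⇒ (c0=1, c1=0, c2=-6)
[Gauss-Seidel] macro 2: S0 reads c1=0 → after 2×micro: 0; S1 reads c0=0 → after 1×micro: 3; S2 reads c1=3 → after 1×micro: -6 ⇒ (c0=0, c1=3, c2=-6)
[Gauss-Seidel] macro 3: S0 reads c1=3 → after 2×micro: 3; S1 reads c0=3 → after 1×micro: 2; S2 reads c1=2 → after 1×micro: -8 ⇒ (c0=3, c1=2, c2=-8)
[Gauss-Seidel] macro 4: S0 reads c1=2 → after 2×micro: 2; S1 reads c0=2 → after 1×micro: 3; S2 reads c1=3 → after 1×micro: -10 ⇒ (c0=2, c1=3, c2=-10)
[Gauss-Seidel] macro 5: S0 reads c1=3 → after 2×micro: 3; S1 reads c0=3 → after 1×micro: 2; S2 reads c1=2 → after 1×micro: -16 ⇒ (c0=3, c1=2, c2=-16)
[Gauss-Seidel] macro 6: S0 reads c1=2 → after 2×micro: 2; S1 reads c0=2 → after 1×micro: 3; S2 reads c1=3 → after 1×micro: -26 ⇒ (c0=2, c1=3, c2=-26)
[Gauss-Seidel] macro 7: S0 reads c1=3 → after 2×micro: 3; S1 reads c0=3 → after 1×micro: 2; S2 reads c1=2 → after 1×micro: -48 ⇒ (c0=3, c1=2, c2=-48)
[Gauss-Seidel] macro 8: S0 reads c1=2 → after 2×micro: 2; S1 reads c0=2 → after 1×micro: 3; S2 reads c1=3 → after 1×micro: -90 ⇒ (c0=2, c1=3, c2=-90)

first divergence at macro-step: 1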